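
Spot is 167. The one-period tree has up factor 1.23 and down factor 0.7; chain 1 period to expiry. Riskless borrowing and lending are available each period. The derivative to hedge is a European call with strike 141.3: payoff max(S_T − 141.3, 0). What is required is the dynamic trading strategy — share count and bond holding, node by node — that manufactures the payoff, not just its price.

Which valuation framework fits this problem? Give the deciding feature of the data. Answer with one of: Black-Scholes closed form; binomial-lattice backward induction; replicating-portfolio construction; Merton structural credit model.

framework: replicating-portfolio construction

Key observation: the deliverable is the dynamic trading strategy on the 1-step tree (spot 167, moves 1.23 and 0.7), so the valuation must go through the node-by-node replicating-portfolio solve.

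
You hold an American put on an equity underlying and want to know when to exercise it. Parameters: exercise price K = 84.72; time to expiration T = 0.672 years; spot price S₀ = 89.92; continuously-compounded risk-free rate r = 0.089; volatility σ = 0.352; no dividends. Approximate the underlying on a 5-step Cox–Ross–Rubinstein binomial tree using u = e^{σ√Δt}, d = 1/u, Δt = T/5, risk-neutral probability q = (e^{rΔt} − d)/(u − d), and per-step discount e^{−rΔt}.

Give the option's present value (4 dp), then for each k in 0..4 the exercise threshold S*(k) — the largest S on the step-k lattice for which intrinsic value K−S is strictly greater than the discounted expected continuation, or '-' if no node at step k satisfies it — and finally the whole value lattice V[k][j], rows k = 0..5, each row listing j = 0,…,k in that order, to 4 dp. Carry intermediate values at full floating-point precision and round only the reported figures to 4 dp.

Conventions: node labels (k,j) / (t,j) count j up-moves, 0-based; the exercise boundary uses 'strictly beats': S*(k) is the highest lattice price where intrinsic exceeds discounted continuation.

Δt=0.13440, u=1.13774, d=0.87893, q=0.51428, disc=e^(-rΔt)=0.98811
k=5 terminal: V=max(K-S,0) → 37.5530 23.6644 5.6862 0.0000 0.0000 0.0000
k=4: j=0 S=53.6638 intr=31.0562 cont=30.0488 V=31.0562[EX]; j=1 S=69.4655 intr=15.2545 cont=14.2472 V=15.2545[EX]; j=2 S=89.9200 intr=0.0000 cont=2.7291 V=2.7291[hold]; j=3 S=116.3975 intr=0.0000 cont=0.0000 V=0.0000[hold]; j=4 S=150.6715 intr=0.0000 cont=0.0000 V=0.0000[hold]  S*(4)=69.4655
k=3: j=0 S=61.0556 intr=23.6644 cont=22.6571 V=23.6644[EX]; j=1 S=79.0338 intr=5.6862 cont=8.7082 V=8.7082[hold]; j=2 S=102.3057 intr=0.0000 cont=1.3098 V=1.3098[hold]; j=3 S=132.4303 intr=0.0000 cont=0.0000 V=0.0000[hold]  S*(3)=61.0556
k=2: j=0 S=69.4655 intr=15.2545 cont=15.7828 V=15.7828[hold]; j=1 S=89.9200 intr=0.0000 cont=4.8450 V=4.8450[hold]; j=2 S=116.3975 intr=0.0000 cont=0.6286 V=0.6286[hold]  S*(2)=-
k=1: j=0 S=79.0338 intr=5.6862 cont=10.0370 V=10.0370[hold]; j=1 S=102.3057 intr=0.0000 cont=2.6448 V=2.6448[hold]  S*(1)=-
k=0: j=0 S=89.9200 intr=0.0000 cont=6.1612 V=6.1612[hold]  S*(0)=-

price = 6.1612
boundary = - - - 61.0556 69.4655
tree:
6.1612
10.0370 2.6448
15.7828 4.8450 0.6286
23.6644 8.7082 1.3098 0.0000
31.0562 15.2545 2.7291 0.0000 0.0000
37.5530 23.6644 5.6862 0.0000 0.0000 0.0000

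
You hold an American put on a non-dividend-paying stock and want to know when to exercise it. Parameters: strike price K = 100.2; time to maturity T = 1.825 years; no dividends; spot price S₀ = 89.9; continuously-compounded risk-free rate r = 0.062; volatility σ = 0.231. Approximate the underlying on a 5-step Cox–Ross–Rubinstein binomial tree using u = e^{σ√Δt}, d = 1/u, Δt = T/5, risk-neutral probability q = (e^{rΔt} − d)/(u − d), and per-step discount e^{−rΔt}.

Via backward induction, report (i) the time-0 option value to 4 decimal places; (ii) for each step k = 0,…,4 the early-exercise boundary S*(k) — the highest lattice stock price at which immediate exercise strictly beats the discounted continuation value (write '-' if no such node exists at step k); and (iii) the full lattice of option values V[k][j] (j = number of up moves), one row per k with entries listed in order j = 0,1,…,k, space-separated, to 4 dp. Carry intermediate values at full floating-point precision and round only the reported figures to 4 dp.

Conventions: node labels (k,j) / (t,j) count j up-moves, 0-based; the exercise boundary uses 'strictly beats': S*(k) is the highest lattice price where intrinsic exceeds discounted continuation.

price = 13.2142
boundary = - 78.1898 68.0049 78.1898 89.9000
tree:
13.2142
22.0102 6.4798
32.1951 12.1890 2.0210
41.0533 22.0102 4.5625 0.0000
48.7577 32.1951 10.3000 0.0000 0.0000
55.4585 41.0533 22.0102 0.0000 0.0000 0.0000

params: Δt=0.36500 u=1.14977 d=0.86974 q=0.54690 e^(-rΔt)=0.97762
t_5 payoffs: 55.4585 41.0533 22.0102 0.0000 0.0000 0.0000
t_4: node(4,0) S=51.4423 payoff=48.7577 vs cont=46.5156 → 48.7577 [stop]  node(4,1) S=68.0049 payoff=32.1951 vs cont=29.9531 → 32.1951 [stop]  node(4,2) S=89.9000 payoff=10.3000 vs cont=9.7496 → 10.3000 [stop]  node(4,3) S=118.8445 payoff=0.0000 vs cont=0.0000 → 0.0000 [wait]  node(4,4) S=157.1082 payoff=0.0000 vs cont=0.0000 → 0.0000 [wait]  ⇒ S*(4)=89.9000
t_3: node(3,0) S=59.1467 payoff=41.0533 vs cont=38.8113 → 41.0533 [stop]  node(3,1) S=78.1898 payoff=22.0102 vs cont=19.7682 → 22.0102 [stop]  node(3,2) S=103.3640 payoff=0.0000 vs cont=4.5625 → 4.5625 [wait]  node(3,3) S=136.6435 payoff=0.0000 vs cont=0.0000 → 0.0000 [wait]  ⇒ S*(3)=78.1898
t_2: node(2,0) S=68.0049 payoff=32.1951 vs cont=29.9531 → 32.1951 [stop]  node(2,1) S=89.9000 payoff=10.3000 vs cont=12.1890 → 12.1890 [wait]  node(2,2) S=118.8445 payoff=0.0000 vs cont=2.0210 → 2.0210 [wait]  ⇒ S*(2)=68.0049
t_1: node(1,0) S=78.1898 payoff=22.0102 vs cont=20.7782 → 22.0102 [stop]  node(1,1) S=103.3640 payoff=0.0000 vs cont=6.4798 → 6.4798 [wait]  ⇒ S*(1)=78.1898
t_0: node(0,0) S=89.9000 payoff=10.3000 vs cont=13.2142 → 13.2142 [wait]  ⇒ S*(0)=-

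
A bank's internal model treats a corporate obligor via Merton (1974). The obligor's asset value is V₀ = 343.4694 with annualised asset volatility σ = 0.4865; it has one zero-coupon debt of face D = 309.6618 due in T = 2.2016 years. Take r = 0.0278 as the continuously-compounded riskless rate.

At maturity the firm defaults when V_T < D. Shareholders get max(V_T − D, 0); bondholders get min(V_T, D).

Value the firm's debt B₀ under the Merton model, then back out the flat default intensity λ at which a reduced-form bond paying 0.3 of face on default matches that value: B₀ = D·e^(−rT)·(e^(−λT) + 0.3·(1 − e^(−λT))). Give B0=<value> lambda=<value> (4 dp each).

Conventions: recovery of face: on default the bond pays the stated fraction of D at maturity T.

With assets at 343.4694 and a single debt payment of 309.6618 at 2.2016 years:
d₁ = [ln(V₀/D) + (r + σ²/2)T] / (σ√T)
   = [ln(343.4694/309.6618) + (0.0278 + 0.5·0.4865²)·2.2016] / (0.4865·√2.2016)
   = [0.103617 + 0.321744] / 0.721858 = 0.589259
d₂ = d₁ − σ√T = 0.589259 − 0.721858 = -0.132599
N(d₁) = 0.722156,  N(d₂) = 0.447255,  e^(−rT) = 0.940631
E₀ = V₀·N(d₁) − D·e^(−rT)·N(d₂)
   = 343.4694·0.722156 − 309.6618·0.940631·0.447255 = 117.763247
B₀ = V₀ − E₀ = 343.4694 − 117.763247 = 225.706153
e^(−λT) = (B₀·e^(rT)/D − 0.3)/(1 − 0.3) = (225.7062·1.063116/309.6618 − 0.3)/0.7 = 0.67840553
λ = −ln(0.67840553)/2.2016 = 0.176240

B0=225.7062 lambda=0.1762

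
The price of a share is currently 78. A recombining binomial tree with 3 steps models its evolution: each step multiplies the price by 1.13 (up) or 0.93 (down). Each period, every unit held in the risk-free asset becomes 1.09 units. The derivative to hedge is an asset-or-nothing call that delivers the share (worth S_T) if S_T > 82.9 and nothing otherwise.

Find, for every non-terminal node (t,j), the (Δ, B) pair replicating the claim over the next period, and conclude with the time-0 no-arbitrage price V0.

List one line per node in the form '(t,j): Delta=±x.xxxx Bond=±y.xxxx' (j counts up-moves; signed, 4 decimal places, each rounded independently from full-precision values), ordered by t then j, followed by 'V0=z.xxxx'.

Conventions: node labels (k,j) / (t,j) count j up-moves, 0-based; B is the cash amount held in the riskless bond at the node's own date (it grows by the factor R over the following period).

Arbitrage-free pricing uses the up-move probability p* = (R−d)/(u−d) = 0.8000, discounting each step at R = 1.09.
Terminal payoffs: V(3,0)=0.0000, V(3,1)=0.0000, V(3,2)=92.6263, V(3,3)=112.5460
  t=2,j=0: stock 67.4622 → up 76.2323 (V=0.0000), down 62.7398 (V=0.0000). Price 0.0000; hedge Δ=0.0000, bond B=0.0000.
  t=2,j=1: stock 81.9702 → up 92.6263 (V=92.6263), down 76.2323 (V=0.0000). Price 67.9826; hedge Δ=5.6500, bond B=-395.1490.
  t=2,j=2: stock 99.5982 → up 112.5460 (V=112.5460), down 92.6263 (V=92.6263). Price 99.5982; hedge Δ=1.0000, bond B=0.0000.
  t=1,j=0: stock 72.5400 → up 81.9702 (V=67.9826), down 67.4622 (V=0.0000). Price 49.8955; hedge Δ=4.6859, bond B=-290.0176.
  t=1,j=1: stock 88.1400 → up 99.5982 (V=99.5982), down 81.9702 (V=67.9826). Price 85.5735; hedge Δ=1.7935, bond B=-72.5044.
  t=0,j=0: stock 78.0000 → up 88.1400 (V=85.5735), down 72.5400 (V=49.8955). Price 71.9614; hedge Δ=2.2870, bond B=-106.4285.
Sanity check at the root: Δ(0,0)·S0 + B(0,0) reproduces V0 = 71.9614.

(0,0): Delta=2.2870 Bond=-106.4285
(1,0): Delta=4.6859 Bond=-290.0176
(1,1): Delta=1.7935 Bond=-72.5044
(2,0): Delta=0.0000 Bond=0.0000
(2,1): Delta=5.6500 Bond=-395.1490
(2,2): Delta=1.0000 Bond=0.0000
V0=71.9614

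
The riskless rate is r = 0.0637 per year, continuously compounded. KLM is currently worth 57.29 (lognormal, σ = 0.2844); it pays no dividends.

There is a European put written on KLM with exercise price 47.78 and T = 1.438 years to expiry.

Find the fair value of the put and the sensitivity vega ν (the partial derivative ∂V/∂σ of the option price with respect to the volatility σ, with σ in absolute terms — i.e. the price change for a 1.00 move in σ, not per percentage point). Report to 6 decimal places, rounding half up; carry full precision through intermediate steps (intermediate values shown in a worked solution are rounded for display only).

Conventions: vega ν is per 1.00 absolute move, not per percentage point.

price = 2.028371
ν = 17.099449

σ√T = 0.2844·√1.438 = 0.341043
d₁ = (ln(S/K) + (r+σ²/2)T) / (σ√T) = (ln(57.29/47.78) + (0.0637+0.2844²/2)·1.438) / 0.341043 = (0.181519 + 0.149756) / 0.341043 = 0.971358
d₂ = d₁ − σ√T = 0.971358 − 0.341043 = 0.630315
e^{−rT} = 0.912470
N(−d₁) = 0.165685,  N(−d₂) = 0.264244
Put price V = K·e^{−rT}·N(−d₂) − S·N(−d₁) = 11.520469 − 9.492098 = 2.028371
φ(d₁) = (1/√(2π))·e^{−d₁²/2} = 0.248899
ν = S·φ(d₁)·√T = 17.099449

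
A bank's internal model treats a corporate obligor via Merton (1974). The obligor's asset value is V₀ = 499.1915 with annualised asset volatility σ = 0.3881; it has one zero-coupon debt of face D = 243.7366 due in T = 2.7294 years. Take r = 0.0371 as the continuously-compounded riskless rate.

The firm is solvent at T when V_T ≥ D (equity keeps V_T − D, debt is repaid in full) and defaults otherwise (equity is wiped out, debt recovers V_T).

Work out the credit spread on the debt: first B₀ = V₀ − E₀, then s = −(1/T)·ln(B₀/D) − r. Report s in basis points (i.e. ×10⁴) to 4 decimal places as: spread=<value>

spread=167.2818

Equity is a call on the firm's assets struck at D = 243.7366:
d₁ = [ln(V₀/D) + (r + σ²/2)T] / (σ√T)
   = [ln(499.1915/243.7366) + (0.0371 + 0.5·0.3881²)·2.7294] / (0.3881·√2.7294)
   = [0.716902 + 0.306814] / 0.641176 = 1.596622
d₂ = d₁ − σ√T = 1.596622 − 0.641176 = 0.955446
N(d₁) = 0.944825,  N(d₂) = 0.830324,  e^(−rT) = 0.903697
E₀ = V₀·N(d₁) − D·e^(−rT)·N(d₂)
   = 499.1915·0.944825 − 243.7366·0.903697·0.830324 = 288.758042
B₀ = V₀ − E₀ = 499.1915 − 288.758042 = 210.433458
spread = −(1/T)·ln(B₀/D) − r = −(1/2.7294)·ln(210.433458/243.7366) − 0.0371 = 0.01672818
in basis points: 0.01672818 × 10⁴ = 167.2818 bp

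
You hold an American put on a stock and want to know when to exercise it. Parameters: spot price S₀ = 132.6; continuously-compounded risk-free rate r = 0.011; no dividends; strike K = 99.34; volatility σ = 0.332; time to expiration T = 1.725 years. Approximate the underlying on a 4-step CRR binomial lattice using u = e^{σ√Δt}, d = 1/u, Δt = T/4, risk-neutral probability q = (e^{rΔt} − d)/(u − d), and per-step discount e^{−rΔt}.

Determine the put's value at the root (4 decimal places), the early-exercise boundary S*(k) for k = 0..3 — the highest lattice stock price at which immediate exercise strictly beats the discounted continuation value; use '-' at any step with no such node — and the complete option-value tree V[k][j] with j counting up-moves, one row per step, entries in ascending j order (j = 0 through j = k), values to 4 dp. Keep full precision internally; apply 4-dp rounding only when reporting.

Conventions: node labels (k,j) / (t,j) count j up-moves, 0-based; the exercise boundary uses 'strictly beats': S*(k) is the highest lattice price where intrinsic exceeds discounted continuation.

price = 7.7448
boundary = - - - 68.9421
tree:
7.7448
12.5101 2.1526
19.7852 3.9797 0.0000
30.3979 7.3576 0.0000 0.0000
43.9032 13.6025 0.0000 0.0000 0.0000

Δt=0.43125, u=1.24362, d=0.80411, q=0.45653, disc=e^(-rΔt)=0.99527
k=4 terminal: V=max(K-S,0) → 43.9032 13.6025 0.0000 0.0000 0.0000
k=3: j=0 S=68.9421 intr=30.3979 cont=29.9277 V=30.3979[EX]; j=1 S=106.6246 intr=0.0000 cont=7.3576 V=7.3576[hold]; j=2 S=164.9035 intr=0.0000 cont=0.0000 V=0.0000[hold]; j=3 S=255.0365 intr=0.0000 cont=0.0000 V=0.0000[hold]  S*(3)=68.9421
k=2: j=0 S=85.7375 intr=13.6025 cont=19.7852 V=19.7852[hold]; j=1 S=132.6000 intr=0.0000 cont=3.9797 V=3.9797[hold]; j=2 S=205.0766 intr=0.0000 cont=0.0000 V=0.0000[hold]  S*(2)=-
k=1: j=0 S=106.6246 intr=0.0000 cont=12.5101 V=12.5101[hold]; j=1 S=164.9035 intr=0.0000 cont=2.1526 V=2.1526[hold]  S*(1)=-
k=0: j=0 S=132.6000 intr=0.0000 cont=7.7448 V=7.7448[hold]  S*(0)=-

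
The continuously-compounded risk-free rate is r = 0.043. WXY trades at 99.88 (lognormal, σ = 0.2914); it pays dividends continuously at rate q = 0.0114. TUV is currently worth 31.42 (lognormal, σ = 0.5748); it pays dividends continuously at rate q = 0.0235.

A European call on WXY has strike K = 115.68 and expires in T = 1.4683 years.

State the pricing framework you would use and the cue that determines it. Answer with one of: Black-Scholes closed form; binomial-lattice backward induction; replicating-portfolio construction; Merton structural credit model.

Key observation: the instrument is a plain European call (strike 115.68) on a lognormal asset; the exact continuous-time formula applies directly.

framework: Black-Scholes closed form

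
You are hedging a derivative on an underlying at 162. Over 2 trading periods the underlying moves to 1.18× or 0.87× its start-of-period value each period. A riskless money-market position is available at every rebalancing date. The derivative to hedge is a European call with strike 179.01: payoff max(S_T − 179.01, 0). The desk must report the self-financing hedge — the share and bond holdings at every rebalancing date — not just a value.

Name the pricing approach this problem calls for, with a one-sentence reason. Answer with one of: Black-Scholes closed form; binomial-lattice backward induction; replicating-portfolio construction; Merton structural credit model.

Key observation: a price alone would not answer the question — the per-node share/bond construction on the spot-162, 1.18/0.87 tree is required, and only the replicating-portfolio method yields it.

framework: replicating-portfolio construction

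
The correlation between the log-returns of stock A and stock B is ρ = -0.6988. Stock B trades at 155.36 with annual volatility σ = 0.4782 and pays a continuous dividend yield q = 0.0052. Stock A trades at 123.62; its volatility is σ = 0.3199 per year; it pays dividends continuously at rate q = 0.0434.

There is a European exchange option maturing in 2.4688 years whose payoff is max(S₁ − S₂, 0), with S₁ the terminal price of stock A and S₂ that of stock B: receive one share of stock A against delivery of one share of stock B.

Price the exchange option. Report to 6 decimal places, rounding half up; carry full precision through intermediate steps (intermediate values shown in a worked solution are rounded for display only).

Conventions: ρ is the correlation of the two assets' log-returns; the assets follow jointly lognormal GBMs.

σ_eff = √(σ₁² + σ₂² − 2ρσ₁σ₂) = √(0.3199² + 0.4782² − 2·-0.6988·0.3199·0.4782) = 0.738113
d₁ = (ln(S₁/S₂) + (q₂ − q₁ + σ_eff²/2)T) / (σ_eff√T) = (ln(123.62/155.36) + (0.0052 − 0.0434 + 0.272405)·2.4688) / 1.159754 = 0.301507
d₂ = d₁ − σ_eff√T = 0.301507 − 1.159754 = -0.858247
N(d₁) = 0.618486,  N(d₂) = 0.195378
V = S₁·e^{−q₁T}·N(d₁) − S₂·e^{−q₂T}·N(d₂) = 68.688763 − 29.966746 = 38.722017
Key observation: pricing in stock B-units makes this a unit-strike call on the ratio S₁/S₂ — the risk-free rate cancels and cannot affect the value.

exchange price = 38.722017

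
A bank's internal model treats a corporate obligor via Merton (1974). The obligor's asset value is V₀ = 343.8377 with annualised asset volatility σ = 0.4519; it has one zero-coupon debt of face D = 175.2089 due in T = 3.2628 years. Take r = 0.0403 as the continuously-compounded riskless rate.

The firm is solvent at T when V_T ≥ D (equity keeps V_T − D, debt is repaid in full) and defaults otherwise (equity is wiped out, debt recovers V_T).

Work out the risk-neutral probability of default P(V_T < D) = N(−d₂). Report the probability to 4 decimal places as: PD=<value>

Work the structural quantities from V₀ = 343.8377 against face 175.2089:
d₁ = [ln(V₀/D) + (r + σ²/2)T] / (σ√T)
   = [ln(343.8377/175.2089) + (0.0403 + 0.5·0.4519²)·3.2628] / (0.4519·√3.2628)
   = [0.674191 + 0.464645] / 0.816277 = 1.395158
d₂ = d₁ − σ√T = 1.395158 − 0.816277 = 0.578881
risk-neutral PD = N(−d₂) = N(-0.578881) = 0.281335

PD=0.2813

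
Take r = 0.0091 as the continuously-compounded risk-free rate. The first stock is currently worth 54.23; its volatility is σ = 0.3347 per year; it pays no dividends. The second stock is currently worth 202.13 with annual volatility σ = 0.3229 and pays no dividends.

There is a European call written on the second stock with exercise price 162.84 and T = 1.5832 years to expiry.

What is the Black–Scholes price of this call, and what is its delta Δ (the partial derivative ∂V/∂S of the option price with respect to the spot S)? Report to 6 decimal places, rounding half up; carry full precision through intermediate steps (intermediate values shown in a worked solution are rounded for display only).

σ√T = 0.3229·√1.5832 = 0.406290
d₁ = (ln(S/K) + (r+σ²/2)T) / (σ√T) = (ln(202.13/162.84) + (0.0091+0.3229²/2)·1.5832) / 0.406290 = (0.216143 + 0.096943) / 0.406290 = 0.770597
d₂ = d₁ − σ√T = 0.770597 − 0.406290 = 0.364307
e^{−rT} = 0.985696
N(d₁) = 0.779527,  N(d₂) = 0.642186
Call price V = S·N(d₁) − K·e^{−rT}·N(d₂) = 157.565815 − 103.077721 = 54.488094
Δ = N(d₁) = 0.779527

price = 54.488094
Δ = 0.779527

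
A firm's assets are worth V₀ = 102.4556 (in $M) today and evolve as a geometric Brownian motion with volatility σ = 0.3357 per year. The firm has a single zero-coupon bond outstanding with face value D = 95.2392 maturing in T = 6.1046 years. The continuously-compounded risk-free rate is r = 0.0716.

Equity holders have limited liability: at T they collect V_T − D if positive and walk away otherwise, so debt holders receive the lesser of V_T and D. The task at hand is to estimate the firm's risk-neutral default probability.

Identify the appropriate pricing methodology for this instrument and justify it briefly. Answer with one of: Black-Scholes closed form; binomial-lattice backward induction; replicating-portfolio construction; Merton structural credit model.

framework: Merton structural credit model

Key observation: the question is about default risk generated by asset-value dynamics against a debt face of 95.2392 — the structural framework prices exactly that.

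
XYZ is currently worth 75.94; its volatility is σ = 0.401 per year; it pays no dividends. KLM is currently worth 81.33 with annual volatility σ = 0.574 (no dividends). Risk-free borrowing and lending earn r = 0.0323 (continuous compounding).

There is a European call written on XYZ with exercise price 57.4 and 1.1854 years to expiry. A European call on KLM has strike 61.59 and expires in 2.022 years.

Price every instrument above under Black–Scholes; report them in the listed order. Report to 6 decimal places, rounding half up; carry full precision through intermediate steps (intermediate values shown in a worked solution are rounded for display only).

price(XYZ call K=57.4) = 24.491151
price(KLM call K=61.59) = 35.632709

[XYZ call K=57.4]
σ√T = 0.401·√1.1854 = 0.436593
d₁ = (ln(S/K) + (r+σ²/2)T) / (σ√T) = (ln(75.94/57.4) + (0.0323+0.401²/2)·1.1854) / 0.436593 = (0.279899 + 0.133595) / 0.436593 = 0.947093
d₂ = d₁ − σ√T = 0.947093 − 0.436593 = 0.510500
e^{−rT} = 0.962435
N(d₁) = 0.828204,  N(d₂) = 0.695150
price = S·N(d₁) − K·e^{−rT}·N(d₂) = 62.893843 − 38.402692 = 24.491151
[KLM call K=61.59]
σ√T = 0.574·√2.022 = 0.816211
d₁ = (ln(S/K) + (r+σ²/2)T) / (σ√T) = (ln(81.33/61.59) + (0.0323+0.574²/2)·2.022) / 0.816211 = (0.278015 + 0.398411) / 0.816211 = 0.828739
d₂ = d₁ − σ√T = 0.828739 − 0.816211 = 0.012528
e^{−rT} = 0.936776
N(d₁) = 0.796374,  N(d₂) = 0.504998
price = S·N(d₁) − K·e^{−rT}·N(d₂) = 64.769103 − 29.136394 = 35.632709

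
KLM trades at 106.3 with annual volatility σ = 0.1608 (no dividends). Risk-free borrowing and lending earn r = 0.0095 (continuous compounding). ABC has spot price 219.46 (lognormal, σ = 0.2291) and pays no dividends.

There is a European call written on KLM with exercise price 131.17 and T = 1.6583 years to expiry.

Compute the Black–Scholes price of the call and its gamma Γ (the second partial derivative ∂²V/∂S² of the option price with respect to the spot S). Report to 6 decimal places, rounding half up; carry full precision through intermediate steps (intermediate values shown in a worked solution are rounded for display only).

price = 2.258836
Γ = 0.012783

σ√T = 0.1608·√1.6583 = 0.207070
d₁ = (ln(S/K) + (r+σ²/2)T) / (σ√T) = (ln(106.3/131.17) + (0.0095+0.1608²/2)·1.6583) / 0.207070 = (-0.210229 + 0.037193) / 0.207070 = -0.835639
d₂ = d₁ − σ√T = -0.835639 − 0.207070 = -1.042710
e^{−rT} = 0.984370
N(d₁) = 0.201679,  N(d₂) = 0.148541
Call price V = S·N(d₁) − K·e^{−rT}·N(d₂) = 21.438466 − 19.179629 = 2.258836
φ(d₁) = (1/√(2π))·e^{−d₁²/2} = 0.281370
Γ = φ(d₁) / (S·σ·√T) = 0.012783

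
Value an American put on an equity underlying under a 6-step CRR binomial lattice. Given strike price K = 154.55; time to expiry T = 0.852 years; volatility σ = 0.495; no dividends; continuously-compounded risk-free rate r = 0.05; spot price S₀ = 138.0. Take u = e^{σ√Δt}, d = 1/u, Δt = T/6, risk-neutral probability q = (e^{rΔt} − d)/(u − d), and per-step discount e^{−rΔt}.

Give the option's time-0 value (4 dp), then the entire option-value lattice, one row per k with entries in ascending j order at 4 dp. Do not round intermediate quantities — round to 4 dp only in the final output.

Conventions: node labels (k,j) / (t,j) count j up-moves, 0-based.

price = 32.9661
tree:
32.9661
45.2137 19.7895
59.7811 29.6319 9.0996
75.6909 42.9204 15.2429 2.3781
89.1101 59.5200 25.0352 4.5404 0.0000
100.2458 75.6909 40.0330 8.6685 0.0000 0.0000
109.4865 89.1101 59.5200 16.5500 0.0000 0.0000 0.0000

params: Δt=0.14200 u=1.20506 d=0.82983 q=0.47249 e^(-rΔt)=0.99293
t_6 payoffs: 109.4865 89.1101 59.5200 16.5500 0.0000 0.0000 0.0000
k=5: node(5,0) S=54.3042 payoff=100.2458 vs cont=99.1523 → 100.2458 [stop]  node(5,1) S=78.8591 payoff=75.6909 vs cont=74.5975 → 75.6909 [stop]  node(5,2) S=114.5170 payoff=40.0330 vs cont=38.9396 → 40.0330 [stop]  node(5,3) S=166.2984 payoff=0.0000 vs cont=8.6685 → 8.6685 [wait]  node(5,4) S=241.4940 payoff=0.0000 vs cont=0.0000 → 0.0000 [wait]  node(5,5) S=350.6909 payoff=0.0000 vs cont=0.0000 → 0.0000 [wait]
k=4: node(4,0) S=65.4399 payoff=89.1101 vs cont=88.0167 → 89.1101 [stop]  node(4,1) S=95.0300 payoff=59.5200 vs cont=58.4265 → 59.5200 [stop]  node(4,2) S=138.0000 payoff=16.5500 vs cont=25.0352 → 25.0352 [wait]  node(4,3) S=200.3998 payoff=0.0000 vs cont=4.5404 → 4.5404 [wait]  node(4,4) S=291.0150 payoff=0.0000 vs cont=0.0000 → 0.0000 [wait]
k=3: node(3,0) S=78.8591 payoff=75.6909 vs cont=74.5975 → 75.6909 [stop]  node(3,1) S=114.5170 payoff=40.0330 vs cont=42.9204 → 42.9204 [wait]  node(3,2) S=166.2984 payoff=0.0000 vs cont=15.2429 → 15.2429 [wait]  node(3,3) S=241.4940 payoff=0.0000 vs cont=2.3781 → 2.3781 [wait]
k=2: node(2,0) S=95.0300 payoff=59.5200 vs cont=59.7811 → 59.7811 [wait]  node(2,1) S=138.0000 payoff=16.5500 vs cont=29.6319 → 29.6319 [wait]  node(2,2) S=200.3998 payoff=0.0000 vs cont=9.0996 → 9.0996 [wait]
k=1: node(1,0) S=114.5170 payoff=40.0330 vs cont=45.2137 → 45.2137 [wait]  node(1,1) S=166.2984 payoff=0.0000 vs cont=19.7895 → 19.7895 [wait]
k=0: node(0,0) S=138.0000 payoff=16.5500 vs cont=32.9661 → 32.9661 [wait]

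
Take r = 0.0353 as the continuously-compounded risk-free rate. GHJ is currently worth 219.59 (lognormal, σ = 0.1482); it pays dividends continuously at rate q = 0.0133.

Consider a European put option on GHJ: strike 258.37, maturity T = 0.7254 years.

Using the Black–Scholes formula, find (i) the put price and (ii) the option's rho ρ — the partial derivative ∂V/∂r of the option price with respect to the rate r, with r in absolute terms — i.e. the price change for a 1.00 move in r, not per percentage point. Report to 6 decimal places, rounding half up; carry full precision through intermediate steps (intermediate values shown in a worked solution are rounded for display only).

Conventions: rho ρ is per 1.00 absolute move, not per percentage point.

price = 36.144609
ρ = -162.539710

σ√T = 0.1482·√0.7254 = 0.126223
d₁ = (ln(S/K) + (r−q+σ²/2)T) / (σ√T) = (ln(219.59/258.37) + (0.0353−0.0133+0.1482²/2)·0.7254) / 0.126223 = (-0.162630 + 0.023925) / 0.126223 = -1.098897
d₂ = d₁ − σ√T = -1.098897 − 0.126223 = -1.225120
e^{−rT} = 0.974718
e^{−qT} = 0.990399
N(−d₁) = 0.864094,  N(−d₂) = 0.889735
Put price V = K·e^{−rT}·N(−d₂) − S·e^{−qT}·N(−d₁) = 224.069079 − 187.924470 = 36.144609
ρ = −K·T·e^{−rT}·N(−d₂) = -162.539710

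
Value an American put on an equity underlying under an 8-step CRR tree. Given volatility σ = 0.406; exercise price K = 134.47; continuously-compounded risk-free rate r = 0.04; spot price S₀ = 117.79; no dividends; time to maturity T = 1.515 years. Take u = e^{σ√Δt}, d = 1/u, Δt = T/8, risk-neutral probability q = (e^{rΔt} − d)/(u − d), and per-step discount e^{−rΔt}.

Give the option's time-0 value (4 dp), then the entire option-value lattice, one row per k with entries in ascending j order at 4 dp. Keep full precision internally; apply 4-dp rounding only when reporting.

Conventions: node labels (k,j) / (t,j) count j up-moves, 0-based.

params: Δt=0.18937 u=1.19325 d=0.83805 q=0.47735 e^(-rΔt)=0.99245
t_8 payoffs: 105.8111 93.6642 76.3690 51.7432 16.6800 0.0000 0.0000 0.0000 0.0000
k=7: node(7,0) S=34.1972 payoff=100.2728 vs cont=99.2580 → 100.2728 [stop]  node(7,1) S=48.6914 payoff=85.7786 vs cont=84.7638 → 85.7786 [stop]  node(7,2) S=69.3290 payoff=65.1410 vs cont=64.1262 → 65.1410 [stop]  node(7,3) S=98.7137 payoff=35.7563 vs cont=34.7416 → 35.7563 [stop]  node(7,4) S=140.5528 payoff=0.0000 vs cont=8.6520 → 8.6520 [wait]  node(7,5) S=200.1252 payoff=0.0000 vs cont=0.0000 → 0.0000 [wait]  node(7,6) S=284.9470 payoff=0.0000 vs cont=0.0000 → 0.0000 [wait]  node(7,7) S=405.7200 payoff=0.0000 vs cont=0.0000 → 0.0000 [wait]
k=6: node(6,0) S=40.8058 payoff=93.6642 vs cont=92.6495 → 93.6642 [stop]  node(6,1) S=58.1010 payoff=76.3690 vs cont=75.3542 → 76.3690 [stop]  node(6,2) S=82.7268 payoff=51.7432 vs cont=50.7285 → 51.7432 [stop]  node(6,3) S=117.7900 payoff=16.6800 vs cont=22.6458 → 22.6458 [wait]  node(6,4) S=167.7145 payoff=0.0000 vs cont=4.4878 → 4.4878 [wait]  node(6,5) S=238.7993 payoff=0.0000 vs cont=0.0000 → 0.0000 [wait]  node(6,6) S=340.0128 payoff=0.0000 vs cont=0.0000 → 0.0000 [wait]
k=5: node(5,0) S=48.6914 payoff=85.7786 vs cont=84.7638 → 85.7786 [stop]  node(5,1) S=69.3290 payoff=65.1410 vs cont=64.1262 → 65.1410 [stop]  node(5,2) S=98.7137 payoff=35.7563 vs cont=37.5679 → 37.5679 [wait]  node(5,3) S=140.5528 payoff=0.0000 vs cont=13.8726 → 13.8726 [wait]  node(5,4) S=200.1252 payoff=0.0000 vs cont=2.3279 → 2.3279 [wait]  node(5,5) S=284.9470 payoff=0.0000 vs cont=0.0000 → 0.0000 [wait]
k=4: node(4,0) S=58.1010 payoff=76.3690 vs cont=75.3542 → 76.3690 [stop]  node(4,1) S=82.7268 payoff=51.7432 vs cont=51.5867 → 51.7432 [stop]  node(4,2) S=117.7900 payoff=16.6800 vs cont=26.0588 → 26.0588 [wait]  node(4,3) S=167.7145 payoff=0.0000 vs cont=8.2986 → 8.2986 [wait]  node(4,4) S=238.7993 payoff=0.0000 vs cont=1.2075 → 1.2075 [wait]
k=3: node(3,0) S=69.3290 payoff=65.1410 vs cont=64.1262 → 65.1410 [stop]  node(3,1) S=98.7137 payoff=35.7563 vs cont=39.1848 → 39.1848 [wait]  node(3,2) S=140.5528 payoff=0.0000 vs cont=17.4483 → 17.4483 [wait]  node(3,3) S=200.1252 payoff=0.0000 vs cont=4.8766 → 4.8766 [wait]
k=2: node(2,0) S=82.7268 payoff=51.7432 vs cont=52.3527 → 52.3527 [wait]  node(2,1) S=117.7900 payoff=16.6800 vs cont=28.5914 → 28.5914 [wait]  node(2,2) S=167.7145 payoff=0.0000 vs cont=11.3608 → 11.3608 [wait]
k=1: node(1,0) S=98.7137 payoff=35.7563 vs cont=40.7007 → 40.7007 [wait]  node(1,1) S=140.5528 payoff=0.0000 vs cont=20.2126 → 20.2126 [wait]
k=0: node(0,0) S=117.7900 payoff=16.6800 vs cont=30.6874 → 30.6874 [wait]

price = 30.6874
tree:
30.6874
40.7007 20.2126
52.3527 28.5914 11.3608
65.1410 39.1848 17.4483 4.8766
76.3690 51.7432 26.0588 8.2986 1.2075
85.7786 65.1410 37.5679 13.8726 2.3279 0.0000
93.6642 76.3690 51.7432 22.6458 4.4878 0.0000 0.0000
100.2728 85.7786 65.1410 35.7563 8.6520 0.0000 0.0000 0.0000
105.8111 93.6642 76.3690 51.7432 16.6800 0.0000 0.0000 0.0000 0.0000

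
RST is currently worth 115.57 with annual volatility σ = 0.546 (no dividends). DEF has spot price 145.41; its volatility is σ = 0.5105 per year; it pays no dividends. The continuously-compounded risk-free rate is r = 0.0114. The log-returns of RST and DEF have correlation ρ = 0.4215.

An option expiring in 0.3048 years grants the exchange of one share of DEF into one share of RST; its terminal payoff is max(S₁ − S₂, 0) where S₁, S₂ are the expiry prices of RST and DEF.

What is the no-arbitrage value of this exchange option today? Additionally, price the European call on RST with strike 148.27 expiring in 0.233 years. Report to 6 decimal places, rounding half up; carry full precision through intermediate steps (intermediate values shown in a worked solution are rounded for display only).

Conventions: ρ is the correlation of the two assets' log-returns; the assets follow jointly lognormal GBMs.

σ_eff = √(σ₁² + σ₂² − 2ρσ₁σ₂) = √(0.546² + 0.5105² − 2·0.4215·0.546·0.5105) = 0.568994
d₁ = (ln(S₁/S₂) + (q₂ − q₁ + σ_eff²/2)T) / (σ_eff√T) = (ln(115.57/145.41) + (0.0 − 0.0 + 0.161877)·0.3048) / 0.314134 = -0.574088
d₂ = d₁ − σ_eff√T = -0.574088 − 0.314134 = -0.888222
N(d₁) = 0.282954,  N(d₂) = 0.187211
V = S₁·e^{−q₁T}·N(d₁) − S₂·e^{−q₂T}·N(d₂) = 32.700999 − 27.222285 = 5.478714
[vanilla: RST call K=148.27]
σ√T = 0.546·√0.233 = 0.263555
d₁ = (ln(S/K) + (r+σ²/2)T) / (σ√T) = (ln(115.57/148.27) + (0.0114+0.546²/2)·0.233) / 0.263555 = (-0.249159 + 0.037387) / 0.263555 = -0.803522
d₂ = d₁ − σ√T = -0.803522 − 0.263555 = -1.067076
e^{−rT} = 0.997347
N(d₁) = 0.210837,  N(d₂) = 0.142969
price = S·N(d₁) − K·e^{−rT}·N(d₂) = 24.366393 − 21.141740 = 3.224653

exchange price = 5.478714
price(RST call K=148.27) = 3.224653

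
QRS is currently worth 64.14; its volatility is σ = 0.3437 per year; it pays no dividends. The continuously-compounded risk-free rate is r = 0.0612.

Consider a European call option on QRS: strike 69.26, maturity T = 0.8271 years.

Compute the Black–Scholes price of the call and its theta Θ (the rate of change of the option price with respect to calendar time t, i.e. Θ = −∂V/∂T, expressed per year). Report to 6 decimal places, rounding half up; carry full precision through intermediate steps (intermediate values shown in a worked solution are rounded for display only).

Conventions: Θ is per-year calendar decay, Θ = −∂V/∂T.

price = 7.248866
Θ = -6.454981

σ√T = 0.3437·√0.8271 = 0.312578
d₁ = (ln(S/K) + (r+σ²/2)T) / (σ√T) = (ln(64.14/69.26) + (0.0612+0.3437²/2)·0.8271) / 0.312578 = (-0.076799 + 0.099471) / 0.312578 = 0.072531
d₂ = d₁ − σ√T = 0.072531 − 0.312578 = -0.240047
e^{−rT} = 0.950641
N(d₁) = 0.528910,  N(d₂) = 0.405147
Call price V = S·N(d₁) − K·e^{−rT}·N(d₂) = 33.924317 − 26.675451 = 7.248866
φ(d₁) = (1/√(2π))·e^{−d₁²/2} = 0.397894
Θ = −S·φ(d₁)·σ/(2√T) − r·K·e^{−rT}·N(d₂) = −4.822444 − 1.632538 = -6.454981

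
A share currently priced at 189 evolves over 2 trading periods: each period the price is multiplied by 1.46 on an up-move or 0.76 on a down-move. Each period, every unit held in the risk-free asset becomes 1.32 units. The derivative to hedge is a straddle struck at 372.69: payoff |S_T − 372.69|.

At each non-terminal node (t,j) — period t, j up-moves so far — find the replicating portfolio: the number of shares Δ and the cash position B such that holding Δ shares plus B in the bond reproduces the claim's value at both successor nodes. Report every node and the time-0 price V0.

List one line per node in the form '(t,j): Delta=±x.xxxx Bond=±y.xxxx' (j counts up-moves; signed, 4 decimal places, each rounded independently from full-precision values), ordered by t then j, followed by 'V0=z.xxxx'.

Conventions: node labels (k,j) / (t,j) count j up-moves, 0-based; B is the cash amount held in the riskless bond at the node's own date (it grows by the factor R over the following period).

No-arbitrage ⇒ martingale measure with p* = (R−d)/(u−d) = 0.8000.
Expiry values: V(2,0)=263.5236, V(2,1)=162.9756, V(2,2)=30.1824
  t=1,j=0: stock 143.6400 → up 209.7144 (V=162.9756), down 109.1664 (V=263.5236). Price 138.7009; hedge Δ=-1.0000, bond B=282.3409.
  t=1,j=1: stock 275.9400 → up 402.8724 (V=30.1824), down 209.7144 (V=162.9756). Price 42.9856; hedge Δ=-0.6875, bond B=232.6902.
  t=0,j=0: stock 189.0000 → up 275.9400 (V=42.9856), down 143.6400 (V=138.7009). Price 47.0672; hedge Δ=-0.7235, bond B=183.8033.
Sanity check at the root: Δ(0,0)·S0 + B(0,0) reproduces V0 = 47.0672.

(0,0): Delta=-0.7235 Bond=183.8033
(1,0): Delta=-1.0000 Bond=282.3409
(1,1): Delta=-0.6875 Bond=232.6902
V0=47.0672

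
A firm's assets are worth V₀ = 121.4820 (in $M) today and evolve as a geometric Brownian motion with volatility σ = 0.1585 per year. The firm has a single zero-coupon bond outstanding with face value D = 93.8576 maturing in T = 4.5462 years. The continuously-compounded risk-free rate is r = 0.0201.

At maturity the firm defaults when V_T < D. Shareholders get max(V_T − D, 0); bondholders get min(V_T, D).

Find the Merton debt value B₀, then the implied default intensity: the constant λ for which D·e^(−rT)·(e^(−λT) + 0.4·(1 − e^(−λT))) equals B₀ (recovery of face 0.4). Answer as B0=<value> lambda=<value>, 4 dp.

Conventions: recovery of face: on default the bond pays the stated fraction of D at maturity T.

B0=82.9935 lambda=0.0117

Apply the equity-as-call identities (strike 93.8576, horizon 4.5462 years):
d₁ = [ln(V₀/D) + (r + σ²/2)T] / (σ√T)
   = [ln(121.4820/93.8576) + (0.0201 + 0.5·0.1585²)·4.5462] / (0.1585·√4.5462)
   = [0.257987 + 0.148484] / 0.337951 = 1.202753
d₂ = d₁ − σ√T = 1.202753 − 0.337951 = 0.864802
N(d₁) = 0.885464,  N(d₂) = 0.806426,  e^(−rT) = 0.912672
E₀ = V₀·N(d₁) − D·e^(−rT)·N(d₂)
   = 121.4820·0.885464 − 93.8576·0.912672·0.806426 = 38.488488
B₀ = V₀ − E₀ = 121.4820 − 38.488488 = 82.993512
e^(−λT) = (B₀·e^(rT)/D − 0.4)/(1 − 0.4) = (82.9935·1.095684/93.8576 − 0.4)/0.6 = 0.94809569
λ = −ln(0.94809569)/4.5462 = 0.011724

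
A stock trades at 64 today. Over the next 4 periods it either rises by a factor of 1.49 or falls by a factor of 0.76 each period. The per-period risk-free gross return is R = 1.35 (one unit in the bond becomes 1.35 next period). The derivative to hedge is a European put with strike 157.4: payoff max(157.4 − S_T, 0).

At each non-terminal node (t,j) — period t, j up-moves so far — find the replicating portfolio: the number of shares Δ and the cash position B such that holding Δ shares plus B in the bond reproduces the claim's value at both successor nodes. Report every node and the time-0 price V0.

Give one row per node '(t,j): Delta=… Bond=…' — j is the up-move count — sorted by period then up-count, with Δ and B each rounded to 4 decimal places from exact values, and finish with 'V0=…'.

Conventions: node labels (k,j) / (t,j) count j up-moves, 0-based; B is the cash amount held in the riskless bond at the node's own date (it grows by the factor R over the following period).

Under the risk-neutral measure, an up-move has probability p* = (R−d)/(u−d) = 0.8082 and values discount at R = 1.35.
Payoffs at expiry: V(4,0)=136.0482, V(4,1)=115.5392, V(4,2)=75.3309, V(4,3)=0.0000, V(4,4)=0.0000
(3,0): S=28.0945. Δ = (V_up−V_dn)/(S_up−S_dn) = (115.5392−136.0482)/(41.8608−21.3518) = -1.0000. V = [p*·115.5392 + (1−p*)·136.0482]/1.35 = 88.4981. B = V − Δ·S = 116.5926.
(3,1): S=55.0799. Δ = (V_up−V_dn)/(S_up−S_dn) = (75.3309−115.5392)/(82.0691−41.8608) = -1.0000. V = [p*·75.3309 + (1−p*)·115.5392]/1.35 = 61.5127. B = V − Δ·S = 116.5926.
(3,2): S=107.9857. Δ = (V_up−V_dn)/(S_up−S_dn) = (0.0000−75.3309)/(160.8986−82.0691) = -0.9556. V = [p*·0.0000 + (1−p*)·75.3309]/1.35 = 10.7015. B = V − Δ·S = 113.8945.
(3,3): S=211.7087. Δ = (V_up−V_dn)/(S_up−S_dn) = (0.0000−0.0000)/(315.4460−160.8986) = 0.0000. V = [p*·0.0000 + (1−p*)·0.0000]/1.35 = 0.0000. B = V − Δ·S = 0.0000.
(2,0): S=36.9664. Δ = (V_up−V_dn)/(S_up−S_dn) = (61.5127−88.4981)/(55.0799−28.0945) = -1.0000. V = [p*·61.5127 + (1−p*)·88.4981]/1.35 = 49.3985. B = V − Δ·S = 86.3649.
(2,1): S=72.4736. Δ = (V_up−V_dn)/(S_up−S_dn) = (10.7015−61.5127)/(107.9857−55.0799) = -0.9604. V = [p*·10.7015 + (1−p*)·61.5127]/1.35 = 15.1453. B = V − Δ·S = 84.7496.
(2,2): S=142.0864. Δ = (V_up−V_dn)/(S_up−S_dn) = (0.0000−10.7015)/(211.7087−107.9857) = -0.1032. V = [p*·0.0000 + (1−p*)·10.7015]/1.35 = 1.5203. B = V − Δ·S = 16.1798.
(1,0): S=48.6400. Δ = (V_up−V_dn)/(S_up−S_dn) = (15.1453−49.3985)/(72.4736−36.9664) = -0.9647. V = [p*·15.1453 + (1−p*)·49.3985]/1.35 = 16.0847. B = V − Δ·S = 63.0069.
(1,1): S=95.3600. Δ = (V_up−V_dn)/(S_up−S_dn) = (1.5203−15.1453)/(142.0864−72.4736) = -0.1957. V = [p*·1.5203 + (1−p*)·15.1453]/1.35 = 3.0617. B = V − Δ·S = 21.7261.
(0,0): S=64.0000. Δ = (V_up−V_dn)/(S_up−S_dn) = (3.0617−16.0847)/(95.3600−48.6400) = -0.2787. V = [p*·3.0617 + (1−p*)·16.0847]/1.35 = 4.1180. B = V − Δ·S = 21.9577.
Sanity check at the root: Δ(0,0)·S0 + B(0,0) reproduces V0 = 4.1180.

(0,0): Delta=-0.2787 Bond=21.9577
(1,0): Delta=-0.9647 Bond=63.0069
(1,1): Delta=-0.1957 Bond=21.7261
(2,0): Delta=-1.0000 Bond=86.3649
(2,1): Delta=-0.9604 Bond=84.7496
(2,2): Delta=-0.1032 Bond=16.1798
(3,0): Delta=-1.0000 Bond=116.5926
(3,1): Delta=-1.0000 Bond=116.5926
(3,2): Delta=-0.9556 Bond=113.8945
(3,3): Delta=0.0000 Bond=0.0000
V0=4.1180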